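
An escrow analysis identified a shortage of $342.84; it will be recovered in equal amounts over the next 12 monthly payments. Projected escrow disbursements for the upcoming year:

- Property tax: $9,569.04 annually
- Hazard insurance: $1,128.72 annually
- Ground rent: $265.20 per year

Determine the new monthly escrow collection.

Property tax: $9,569.04/yr
Hazard insurance: $1,128.72/yr
Ground rent: $265.20/yr
Yearly total = $9,569.04 + $1,128.72 + $265.20 = $10,962.96
Monthly = $10,962.96 / 12 = $913.58
Shortage spread = $342.84 / 12 = $28.57/mo
Adjusted monthly = $913.58 + $28.57 = $942.15

$942.15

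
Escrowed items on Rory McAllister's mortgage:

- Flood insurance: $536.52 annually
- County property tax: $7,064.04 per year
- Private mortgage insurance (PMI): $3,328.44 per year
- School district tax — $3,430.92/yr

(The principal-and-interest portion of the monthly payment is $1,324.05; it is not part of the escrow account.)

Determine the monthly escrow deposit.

$1,196.66

Flood insurance — $536.52/yr
County property tax — $7,064.04/yr
Private mortgage insurance (PMI) — $3,328.44/yr
School district tax — $3,430.92/yr
Total per year = $14,359.92
Monthly escrow = $14,359.92 ÷ 12 = $1,196.66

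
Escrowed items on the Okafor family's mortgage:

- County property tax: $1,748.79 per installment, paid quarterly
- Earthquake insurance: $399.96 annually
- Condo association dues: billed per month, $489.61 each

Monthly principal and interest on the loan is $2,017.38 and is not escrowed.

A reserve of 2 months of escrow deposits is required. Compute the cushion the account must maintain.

$2,211.74

County property tax — $1,748.79 × 4 = $6,995.16 annually
Earthquake insurance — $399.96 annually
Condo association dues — $489.61 × 12 = $5,875.32 annually
Total annual escrow = $6,995.16 + $399.96 + $5,875.32 = $13,270.44
Base monthly escrow = $13,270.44 ÷ 12 = $1,105.87
Reserve = 2 × $1,105.87 = $2,211.74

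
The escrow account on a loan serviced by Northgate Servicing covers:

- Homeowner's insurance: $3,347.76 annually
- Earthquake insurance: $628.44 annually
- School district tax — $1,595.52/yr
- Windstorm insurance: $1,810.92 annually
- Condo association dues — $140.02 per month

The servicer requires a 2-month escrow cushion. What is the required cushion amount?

Homeowner's insurance = $3,347.76 annually
Earthquake insurance = $628.44 annually
School district tax = $1,595.52 annually
Windstorm insurance = $1,810.92 annually
Condo association dues = $140.02 × 12 = $1,680.24 annually
Combined annual = $9,062.88
Per month = $9,062.88 ÷ 12 = $755.24
Cushion = 2 × $755.24 = $1,510.48

$1,510.48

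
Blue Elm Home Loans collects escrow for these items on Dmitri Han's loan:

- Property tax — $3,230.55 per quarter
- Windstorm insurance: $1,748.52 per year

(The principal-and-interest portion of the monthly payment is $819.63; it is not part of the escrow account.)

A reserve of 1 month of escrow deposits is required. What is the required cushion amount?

$1,222.56

Property tax = $3,230.55 × 4 = $12,922.20 per year
Windstorm insurance = $1,748.52 per year
Combined annual = $12,922.20 + $1,748.52 = $14,670.72
Monthly = $14,670.72 ÷ 12 = $1,222.56
Cushion = 1 × $1,222.56 = $1,222.56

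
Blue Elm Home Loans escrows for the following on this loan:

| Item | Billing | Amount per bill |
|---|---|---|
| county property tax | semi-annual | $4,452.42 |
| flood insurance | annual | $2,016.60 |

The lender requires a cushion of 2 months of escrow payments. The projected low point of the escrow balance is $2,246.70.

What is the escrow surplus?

$426.46

County property tax: $4,452.42 × 2 = $8,904.84
Flood insurance: $2,016.60
Combined annual = $8,904.84 + $2,016.60 = $10,921.44
Per month = $10,921.44 ÷ 12 = $910.12
Cushion = 2 × $910.12 = $1,820.24
Surplus = $2,246.70 − $1,820.24 = $426.46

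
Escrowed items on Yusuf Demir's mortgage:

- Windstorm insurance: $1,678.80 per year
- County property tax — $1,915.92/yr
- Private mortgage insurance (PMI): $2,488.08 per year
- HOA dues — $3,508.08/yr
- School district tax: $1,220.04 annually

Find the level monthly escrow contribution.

$900.91

Windstorm insurance = $1,678.80/yr
County property tax = $1,915.92/yr
Private mortgage insurance (PMI) = $2,488.08/yr
HOA dues = $3,508.08/yr
School district tax = $1,220.04/yr
Yearly total = $10,810.92
Monthly escrow = $10,810.92 ÷ 12 = $900.91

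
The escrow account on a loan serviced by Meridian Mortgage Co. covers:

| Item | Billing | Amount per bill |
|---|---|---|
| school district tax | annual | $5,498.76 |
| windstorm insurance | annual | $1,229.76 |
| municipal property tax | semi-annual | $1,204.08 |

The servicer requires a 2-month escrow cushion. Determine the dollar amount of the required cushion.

$1,522.78

School district tax — $5,498.76
Windstorm insurance — $1,229.76
Municipal property tax — $1,204.08 × 2 = $2,408.16
Combined annual = $5,498.76 + $1,229.76 + $2,408.16 = $9,136.68
Base monthly escrow = $9,136.68 ÷ 12 = $761.39
Reserve = 2 × $761.39 = $1,522.78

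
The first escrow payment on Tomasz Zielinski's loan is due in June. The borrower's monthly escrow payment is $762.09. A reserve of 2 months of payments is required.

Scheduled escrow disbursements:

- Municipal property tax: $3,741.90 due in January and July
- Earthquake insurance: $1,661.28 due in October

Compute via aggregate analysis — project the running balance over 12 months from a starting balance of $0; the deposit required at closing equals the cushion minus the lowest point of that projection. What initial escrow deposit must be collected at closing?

$4,572.54

Cushion = 2 × $762.09 = $1,524.18
Trial balance (start $0, +$762.09 each month, − disbursements):
  Jun: +$762.09 → $762.09
  Jul: +$762.09 − $3,741.90 → -$2,217.72
  Aug: +$762.09 → -$1,455.63
  Sep: +$762.09 → -$693.54
  Oct: +$762.09 − $1,661.28 → -$1,592.73
  Nov: +$762.09 → -$830.64
  Dec: +$762.09 → -$68.55
  Jan: +$762.09 − $3,741.90 → -$3,048.36
  Feb: +$762.09 → -$2,286.27
  Mar: +$762.09 → -$1,524.18
  Apr: +$762.09 → -$762.09
  May: +$762.09 → $0.00
Lowest trial balance = -$3,048.36 (Jan)
Initial deposit = cushion − low point = $1,524.18 − (-$3,048.36) = $4,572.54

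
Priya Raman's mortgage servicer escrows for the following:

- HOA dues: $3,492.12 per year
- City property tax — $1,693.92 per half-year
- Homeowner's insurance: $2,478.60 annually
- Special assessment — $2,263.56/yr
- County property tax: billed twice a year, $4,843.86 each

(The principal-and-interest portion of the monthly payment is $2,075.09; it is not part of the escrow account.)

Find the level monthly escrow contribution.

$1,775.82

HOA dues: $3,492.12 per year
City property tax: $1,693.92 × 2 = $3,387.84 per year
Homeowner's insurance: $2,478.60 per year
Special assessment: $2,263.56 per year
County property tax: $4,843.86 × 2 = $9,687.72 per year
Annual escrow total = $21,309.84
Base monthly escrow = $21,309.84 / 12 = $1,775.82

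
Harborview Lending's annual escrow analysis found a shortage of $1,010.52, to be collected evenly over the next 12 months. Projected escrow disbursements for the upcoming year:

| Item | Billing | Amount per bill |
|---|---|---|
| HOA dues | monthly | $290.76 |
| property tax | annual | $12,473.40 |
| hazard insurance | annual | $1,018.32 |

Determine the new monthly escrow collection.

HOA dues — $290.76 × 12 = $3,489.12 per year
Property tax — $12,473.40 per year
Hazard insurance — $1,018.32 per year
Combined annual = $3,489.12 + $12,473.40 + $1,018.32 = $16,980.84
Base monthly escrow = $16,980.84 ÷ 12 = $1,415.07
Shortage spread = $1,010.52 / 12 = $84.21/mo
Adjusted monthly = $1,415.07 + $84.21 = $1,499.28

$1,499.28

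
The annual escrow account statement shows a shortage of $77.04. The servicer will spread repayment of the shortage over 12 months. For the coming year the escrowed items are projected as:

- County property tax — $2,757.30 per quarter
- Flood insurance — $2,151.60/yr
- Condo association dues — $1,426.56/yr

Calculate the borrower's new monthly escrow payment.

County property tax: $2,757.30 × 4 = $11,029.20 per year
Flood insurance: $2,151.60 per year
Condo association dues: $1,426.56 per year
Combined annual = $14,607.36
Monthly = $14,607.36 / 12 = $1,217.28
Shortage per month = $77.04 / 12 = $6.42
New monthly escrow = $1,217.28 + $6.42 = $1,223.70

$1,223.70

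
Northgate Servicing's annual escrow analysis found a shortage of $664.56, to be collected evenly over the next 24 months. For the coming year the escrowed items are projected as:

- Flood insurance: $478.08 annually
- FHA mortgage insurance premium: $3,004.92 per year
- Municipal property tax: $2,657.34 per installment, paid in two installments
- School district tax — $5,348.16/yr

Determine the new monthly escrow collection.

$1,206.51

Flood insurance — $478.08 per year
FHA mortgage insurance premium — $3,004.92 per year
Municipal property tax — $2,657.34 × 2 = $5,314.68 per year
School district tax — $5,348.16 per year
Total per year = $14,145.84
Monthly = $14,145.84 / 12 = $1,178.82
Shortage spread = $664.56 ÷ 24 = $27.69/mo
New monthly escrow = $1,178.82 + $27.69 = $1,206.51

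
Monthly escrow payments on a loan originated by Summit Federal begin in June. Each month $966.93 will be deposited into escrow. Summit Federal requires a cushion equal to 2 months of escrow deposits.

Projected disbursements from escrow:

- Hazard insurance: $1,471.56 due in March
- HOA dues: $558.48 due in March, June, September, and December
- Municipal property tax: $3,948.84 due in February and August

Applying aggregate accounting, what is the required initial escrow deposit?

$3,867.72

Cushion = 2 × $966.93 = $1,933.86
Trial balance (start $0, +$966.93 each month, − disbursements):
  Jun: +$966.93 − $558.48 → $408.45
  Jul: +$966.93 → $1,375.38
  Aug: +$966.93 − $3,948.84 → -$1,606.53
  Sep: +$966.93 − $558.48 → -$1,198.08
  Oct: +$966.93 → -$231.15
  Nov: +$966.93 → $735.78
  Dec: +$966.93 − $558.48 → $1,144.23
  Jan: +$966.93 → $2,111.16
  Feb: +$966.93 − $3,948.84 → -$870.75
  Mar: +$966.93 − $2,030.04 → -$1,933.86
  Apr: +$966.93 → -$966.93
  May: +$966.93 → $0.00
Lowest trial balance = -$1,933.86 (Mar)
Initial deposit = cushion − low point = $1,933.86 − (-$1,933.86) = $3,867.72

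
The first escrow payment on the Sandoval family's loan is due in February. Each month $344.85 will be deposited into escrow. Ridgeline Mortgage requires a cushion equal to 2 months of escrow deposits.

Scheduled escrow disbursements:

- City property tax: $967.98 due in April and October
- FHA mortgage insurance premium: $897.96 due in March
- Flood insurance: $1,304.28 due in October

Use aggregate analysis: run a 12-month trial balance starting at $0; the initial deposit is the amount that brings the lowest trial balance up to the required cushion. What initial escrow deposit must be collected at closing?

Cushion = 2 × $344.85 = $689.70
Trial balance (start $0, +$344.85 each month, − disbursements):
  Feb: +$344.85 → $344.85
  Mar: +$344.85 − $897.96 → -$208.26
  Apr: +$344.85 − $967.98 → -$831.39
  May: +$344.85 → -$486.54
  Jun: +$344.85 → -$141.69
  Jul: +$344.85 → $203.16
  Aug: +$344.85 → $548.01
  Sep: +$344.85 → $892.86
  Oct: +$344.85 − $2,272.26 → -$1,034.55
  Nov: +$344.85 → -$689.70
  Dec: +$344.85 → -$344.85
  Jan: +$344.85 → $0.00
Lowest trial balance = -$1,034.55 (Oct)
Initial deposit = cushion − low point = $689.70 − (-$1,034.55) = $1,724.25

$1,724.25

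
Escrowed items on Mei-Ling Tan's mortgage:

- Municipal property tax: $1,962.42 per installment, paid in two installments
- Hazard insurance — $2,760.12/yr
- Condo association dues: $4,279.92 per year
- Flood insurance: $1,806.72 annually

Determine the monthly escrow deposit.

Municipal property tax = $1,962.42 × 2 = $3,924.84
Hazard insurance = $2,760.12
Condo association dues = $4,279.92
Flood insurance = $1,806.72
Annual escrow total = $3,924.84 + $2,760.12 + $4,279.92 + $1,806.72 = $12,771.60
Base monthly escrow = $12,771.60 / 12 = $1,064.30

$1,064.30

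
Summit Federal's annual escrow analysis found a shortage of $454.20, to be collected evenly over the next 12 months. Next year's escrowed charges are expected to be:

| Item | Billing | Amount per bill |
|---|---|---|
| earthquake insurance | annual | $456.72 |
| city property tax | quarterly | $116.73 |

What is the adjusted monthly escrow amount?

Earthquake insurance: $456.72 per year
City property tax: $116.73 × 4 = $466.92 per year
Combined annual = $456.72 + $466.92 = $923.64
Per month = $923.64 / 12 = $76.97
Monthly shortage recovery: $454.20 / 12 = $37.85
Adjusted monthly = $76.97 + $37.85 = $114.82

$114.82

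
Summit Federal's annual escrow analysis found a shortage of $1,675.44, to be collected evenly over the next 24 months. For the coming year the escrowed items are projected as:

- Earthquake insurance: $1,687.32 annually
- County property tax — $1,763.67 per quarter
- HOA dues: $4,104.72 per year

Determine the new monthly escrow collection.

$1,140.37

Earthquake insurance — $1,687.32/yr
County property tax — $1,763.67 × 4 = $7,054.68/yr
HOA dues — $4,104.72/yr
Annual escrow total = $1,687.32 + $7,054.68 + $4,104.72 = $12,846.72
Monthly escrow = $12,846.72 ÷ 12 = $1,070.56
Shortage spread = $1,675.44 / 24 = $69.81/mo
New monthly escrow = $1,070.56 + $69.81 = $1,140.37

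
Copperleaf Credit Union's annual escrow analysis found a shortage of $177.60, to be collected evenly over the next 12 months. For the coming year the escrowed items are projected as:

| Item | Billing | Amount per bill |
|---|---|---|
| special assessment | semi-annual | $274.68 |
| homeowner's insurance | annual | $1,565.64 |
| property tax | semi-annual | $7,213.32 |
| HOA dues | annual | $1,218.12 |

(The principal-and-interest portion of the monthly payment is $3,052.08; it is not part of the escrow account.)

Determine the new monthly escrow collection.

$1,494.78

Special assessment — $274.68 × 2 = $549.36 per year
Homeowner's insurance — $1,565.64 per year
Property tax — $7,213.32 × 2 = $14,426.64 per year
HOA dues — $1,218.12 per year
Combined annual = $549.36 + $1,565.64 + $14,426.64 + $1,218.12 = $17,759.76
Per month = $17,759.76 / 12 = $1,479.98
Shortage spread = $177.60 ÷ 12 = $14.80/mo
Adjusted monthly = $1,479.98 + $14.80 = $1,494.78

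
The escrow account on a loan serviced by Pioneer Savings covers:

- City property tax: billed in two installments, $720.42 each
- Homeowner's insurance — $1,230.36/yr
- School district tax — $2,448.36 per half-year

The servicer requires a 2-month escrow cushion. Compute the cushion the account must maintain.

City property tax — $720.42 × 2 = $1,440.84 per year
Homeowner's insurance — $1,230.36 per year
School district tax — $2,448.36 × 2 = $4,896.72 per year
Annual escrow total = $7,567.92
Monthly = $7,567.92 / 12 = $630.66
Cushion = 2 × $630.66 = $1,261.32

$1,261.32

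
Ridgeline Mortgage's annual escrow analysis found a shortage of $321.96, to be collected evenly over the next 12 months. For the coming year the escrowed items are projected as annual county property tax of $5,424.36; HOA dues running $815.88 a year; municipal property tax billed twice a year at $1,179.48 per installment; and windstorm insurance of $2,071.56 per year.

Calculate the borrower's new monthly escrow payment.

$916.06

County property tax — $5,424.36 per year
HOA dues — $815.88 per year
Municipal property tax — $1,179.48 × 2 = $2,358.96 per year
Windstorm insurance — $2,071.56 per year
Yearly total = $5,424.36 + $815.88 + $2,358.96 + $2,071.56 = $10,670.76
Monthly escrow = $10,670.76 / 12 = $889.23
Shortage per month = $321.96 ÷ 12 = $26.83
Adjusted monthly = $889.23 + $26.83 = $916.06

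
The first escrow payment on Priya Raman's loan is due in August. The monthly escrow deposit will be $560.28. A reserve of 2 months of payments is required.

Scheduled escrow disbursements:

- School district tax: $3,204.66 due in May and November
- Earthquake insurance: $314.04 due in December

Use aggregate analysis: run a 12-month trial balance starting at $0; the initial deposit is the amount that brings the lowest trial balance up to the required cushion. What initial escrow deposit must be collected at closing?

Cushion = 2 × $560.28 = $1,120.56
Trial balance (start $0, +$560.28 each month, − disbursements):
  Aug: +$560.28 → $560.28
  Sep: +$560.28 → $1,120.56
  Oct: +$560.28 → $1,680.84
  Nov: +$560.28 − $3,204.66 → -$963.54
  Dec: +$560.28 − $314.04 → -$717.30
  Jan: +$560.28 → -$157.02
  Feb: +$560.28 → $403.26
  Mar: +$560.28 → $963.54
  Apr: +$560.28 → $1,523.82
  May: +$560.28 − $3,204.66 → -$1,120.56
  Jun: +$560.28 → -$560.28
  Jul: +$560.28 → $0.00
Lowest trial balance = -$1,120.56 (May)
Initial deposit = cushion − low point = $1,120.56 − (-$1,120.56) = $2,241.12

$2,241.12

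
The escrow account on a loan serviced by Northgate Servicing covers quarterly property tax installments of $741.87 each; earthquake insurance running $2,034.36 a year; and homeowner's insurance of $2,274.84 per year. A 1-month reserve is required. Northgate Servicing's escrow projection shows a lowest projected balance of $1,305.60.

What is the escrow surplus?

$699.21

Property tax: $741.87 × 4 = $2,967.48 annually
Earthquake insurance: $2,034.36 annually
Homeowner's insurance: $2,274.84 annually
Annual escrow total = $2,967.48 + $2,034.36 + $2,274.84 = $7,276.68
Per month = $7,276.68 / 12 = $606.39
Cushion = 1 × $606.39 = $606.39
Excess over cushion: $1,305.60 − $606.39 = $699.21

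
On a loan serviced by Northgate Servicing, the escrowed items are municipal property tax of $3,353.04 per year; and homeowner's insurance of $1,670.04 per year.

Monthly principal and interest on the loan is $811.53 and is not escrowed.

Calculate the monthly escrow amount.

Municipal property tax: $3,353.04 per year
Homeowner's insurance: $1,670.04 per year
Annual escrow total = $3,353.04 + $1,670.04 = $5,023.08
Monthly = $5,023.08 / 12 = $418.59

$418.59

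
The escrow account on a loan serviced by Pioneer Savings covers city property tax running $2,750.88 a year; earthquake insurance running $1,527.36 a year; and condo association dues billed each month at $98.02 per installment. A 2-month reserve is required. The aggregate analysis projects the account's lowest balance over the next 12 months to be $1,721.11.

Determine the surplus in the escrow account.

City property tax = $2,750.88 per year
Earthquake insurance = $1,527.36 per year
Condo association dues = $98.02 × 12 = $1,176.24 per year
Total per year = $2,750.88 + $1,527.36 + $1,176.24 = $5,454.48
Base monthly escrow = $5,454.48 / 12 = $454.54
Cushion = 2 × $454.54 = $909.08
Surplus = $1,721.11 − $909.08 = $812.03

$812.03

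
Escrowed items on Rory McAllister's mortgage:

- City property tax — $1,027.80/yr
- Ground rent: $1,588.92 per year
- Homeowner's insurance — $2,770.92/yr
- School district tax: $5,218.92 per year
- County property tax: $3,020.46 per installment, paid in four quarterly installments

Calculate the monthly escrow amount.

City property tax — $1,027.80 per year
Ground rent — $1,588.92 per year
Homeowner's insurance — $2,770.92 per year
School district tax — $5,218.92 per year
County property tax — $3,020.46 × 4 = $12,081.84 per year
Total per year = $1,027.80 + $1,588.92 + $2,770.92 + $5,218.92 + $12,081.84 = $22,688.40
Per month = $22,688.40 ÷ 12 = $1,890.70

$1,890.70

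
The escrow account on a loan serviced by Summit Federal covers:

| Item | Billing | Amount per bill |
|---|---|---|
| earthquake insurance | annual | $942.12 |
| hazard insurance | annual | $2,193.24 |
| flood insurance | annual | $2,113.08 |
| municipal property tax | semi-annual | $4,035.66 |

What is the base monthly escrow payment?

$1,109.98

Earthquake insurance: $942.12
Hazard insurance: $2,193.24
Flood insurance: $2,113.08
Municipal property tax: $4,035.66 × 2 = $8,071.32
Yearly total = $942.12 + $2,193.24 + $2,113.08 + $8,071.32 = $13,319.76
Base monthly escrow = $13,319.76 / 12 = $1,109.98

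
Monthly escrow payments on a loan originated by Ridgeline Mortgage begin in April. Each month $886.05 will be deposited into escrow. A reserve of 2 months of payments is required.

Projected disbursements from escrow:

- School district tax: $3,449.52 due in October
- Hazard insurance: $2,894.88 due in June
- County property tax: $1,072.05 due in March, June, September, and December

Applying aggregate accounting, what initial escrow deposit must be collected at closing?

$4,058.25

Cushion = 2 × $886.05 = $1,772.10
Trial balance (start $0, +$886.05 each month, − disbursements):
  Apr: +$886.05 → $886.05
  May: +$886.05 → $1,772.10
  Jun: +$886.05 − $3,966.93 → -$1,308.78
  Jul: +$886.05 → -$422.73
  Aug: +$886.05 → $463.32
  Sep: +$886.05 − $1,072.05 → $277.32
  Oct: +$886.05 − $3,449.52 → -$2,286.15
  Nov: +$886.05 → -$1,400.10
  Dec: +$886.05 − $1,072.05 → -$1,586.10
  Jan: +$886.05 → -$700.05
  Feb: +$886.05 → $186.00
  Mar: +$886.05 − $1,072.05 → $0.00
Lowest trial balance = -$2,286.15 (Oct)
Initial deposit = cushion − low point = $1,772.10 − (-$2,286.15) = $4,058.25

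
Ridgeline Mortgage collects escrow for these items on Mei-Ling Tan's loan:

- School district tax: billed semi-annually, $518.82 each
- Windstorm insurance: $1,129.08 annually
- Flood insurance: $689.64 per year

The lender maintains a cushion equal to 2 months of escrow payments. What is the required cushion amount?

$476.06

School district tax: $518.82 × 2 = $1,037.64 annually
Windstorm insurance: $1,129.08 annually
Flood insurance: $689.64 annually
Total per year = $2,856.36
Monthly = $2,856.36 / 12 = $238.03
Cushion = 2 × $238.03 = $476.06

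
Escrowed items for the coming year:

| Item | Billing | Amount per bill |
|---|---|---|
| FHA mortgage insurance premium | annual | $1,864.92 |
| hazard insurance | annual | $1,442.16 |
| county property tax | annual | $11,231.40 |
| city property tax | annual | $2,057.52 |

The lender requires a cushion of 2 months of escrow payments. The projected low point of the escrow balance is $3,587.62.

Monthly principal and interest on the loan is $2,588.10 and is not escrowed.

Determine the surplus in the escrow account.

$821.62

FHA mortgage insurance premium = $1,864.92 per year
Hazard insurance = $1,442.16 per year
County property tax = $11,231.40 per year
City property tax = $2,057.52 per year
Total annual escrow = $1,864.92 + $1,442.16 + $11,231.40 + $2,057.52 = $16,596.00
Base monthly escrow = $16,596.00 / 12 = $1,383.00
Required reserve = 2 × $1,383.00 = $2,766.00
Excess over cushion: $3,587.62 − $2,766.00 = $821.62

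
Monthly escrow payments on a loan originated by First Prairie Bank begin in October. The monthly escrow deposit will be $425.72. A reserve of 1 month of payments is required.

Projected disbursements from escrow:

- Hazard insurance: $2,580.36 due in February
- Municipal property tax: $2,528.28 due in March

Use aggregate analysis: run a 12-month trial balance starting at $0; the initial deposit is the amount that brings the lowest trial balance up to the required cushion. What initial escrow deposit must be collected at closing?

$2,980.04

Cushion = 1 × $425.72 = $425.72
Trial balance (start $0, +$425.72 each month, − disbursements):
  Oct: +$425.72 → $425.72
  Nov: +$425.72 → $851.44
  Dec: +$425.72 → $1,277.16
  Jan: +$425.72 → $1,702.88
  Feb: +$425.72 − $2,580.36 → -$451.76
  Mar: +$425.72 − $2,528.28 → -$2,554.32
  Apr: +$425.72 → -$2,128.60
  May: +$425.72 → -$1,702.88
  Jun: +$425.72 → -$1,277.16
  Jul: +$425.72 → -$851.44
  Aug: +$425.72 → -$425.72
  Sep: +$425.72 → $0.00
Lowest trial balance = -$2,554.32 (Mar)
Initial deposit = cushion − low point = $425.72 − (-$2,554.32) = $2,980.04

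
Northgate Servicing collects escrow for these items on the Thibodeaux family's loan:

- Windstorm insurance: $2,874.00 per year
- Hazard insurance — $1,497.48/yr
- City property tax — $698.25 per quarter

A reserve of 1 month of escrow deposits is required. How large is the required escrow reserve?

Windstorm insurance: $2,874.00 per year
Hazard insurance: $1,497.48 per year
City property tax: $698.25 × 4 = $2,793.00 per year
Yearly total = $7,164.48
Base monthly escrow = $7,164.48 / 12 = $597.04
Reserve = 1 × $597.04 = $597.04

$597.04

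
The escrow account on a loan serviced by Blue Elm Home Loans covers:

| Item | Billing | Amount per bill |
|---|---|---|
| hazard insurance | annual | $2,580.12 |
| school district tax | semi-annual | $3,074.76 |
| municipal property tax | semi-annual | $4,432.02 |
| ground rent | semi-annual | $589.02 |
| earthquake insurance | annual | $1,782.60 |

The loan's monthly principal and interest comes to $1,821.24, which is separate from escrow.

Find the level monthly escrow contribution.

$1,712.86

Hazard insurance — $2,580.12 annually
School district tax — $3,074.76 × 2 = $6,149.52 annually
Municipal property tax — $4,432.02 × 2 = $8,864.04 annually
Ground rent — $589.02 × 2 = $1,178.04 annually
Earthquake insurance — $1,782.60 annually
Total per year = $2,580.12 + $6,149.52 + $8,864.04 + $1,178.04 + $1,782.60 = $20,554.32
Monthly escrow = $20,554.32 / 12 = $1,712.86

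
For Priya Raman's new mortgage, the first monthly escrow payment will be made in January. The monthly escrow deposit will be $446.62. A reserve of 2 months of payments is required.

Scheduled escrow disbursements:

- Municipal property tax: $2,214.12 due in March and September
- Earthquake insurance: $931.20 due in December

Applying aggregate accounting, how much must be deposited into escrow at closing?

$1,767.50

Cushion = 2 × $446.62 = $893.24
Trial balance (start $0, +$446.62 each month, − disbursements):
  Jan: +$446.62 → $446.62
  Feb: +$446.62 → $893.24
  Mar: +$446.62 − $2,214.12 → -$874.26
  Apr: +$446.62 → -$427.64
  May: +$446.62 → $18.98
  Jun: +$446.62 → $465.60
  Jul: +$446.62 → $912.22
  Aug: +$446.62 → $1,358.84
  Sep: +$446.62 − $2,214.12 → -$408.66
  Oct: +$446.62 → $37.96
  Nov: +$446.62 → $484.58
  Dec: +$446.62 − $931.20 → $0.00
Lowest trial balance = -$874.26 (Mar)
Initial deposit = cushion − low point = $893.24 − (-$874.26) = $1,767.50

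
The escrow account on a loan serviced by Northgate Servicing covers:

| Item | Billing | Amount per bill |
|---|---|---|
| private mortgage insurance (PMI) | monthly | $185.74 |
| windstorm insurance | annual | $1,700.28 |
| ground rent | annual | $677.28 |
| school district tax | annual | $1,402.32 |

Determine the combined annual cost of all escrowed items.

Private mortgage insurance (PMI) — $185.74 × 12 = $2,228.88/yr
Windstorm insurance — $1,700.28/yr
Ground rent — $677.28/yr
School district tax — $1,402.32/yr
Yearly total = $2,228.88 + $1,700.28 + $677.28 + $1,402.32 = $6,008.76

$6,008.76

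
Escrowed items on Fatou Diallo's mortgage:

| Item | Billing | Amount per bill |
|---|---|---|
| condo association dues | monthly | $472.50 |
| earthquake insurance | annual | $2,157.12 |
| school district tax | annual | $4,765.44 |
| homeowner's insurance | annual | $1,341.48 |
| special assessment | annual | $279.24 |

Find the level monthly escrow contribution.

Condo association dues = $472.50 × 12 = $5,670.00 annually
Earthquake insurance = $2,157.12 annually
School district tax = $4,765.44 annually
Homeowner's insurance = $1,341.48 annually
Special assessment = $279.24 annually
Yearly total = $5,670.00 + $2,157.12 + $4,765.44 + $1,341.48 + $279.24 = $14,213.28
Per month = $14,213.28 ÷ 12 = $1,184.44

$1,184.44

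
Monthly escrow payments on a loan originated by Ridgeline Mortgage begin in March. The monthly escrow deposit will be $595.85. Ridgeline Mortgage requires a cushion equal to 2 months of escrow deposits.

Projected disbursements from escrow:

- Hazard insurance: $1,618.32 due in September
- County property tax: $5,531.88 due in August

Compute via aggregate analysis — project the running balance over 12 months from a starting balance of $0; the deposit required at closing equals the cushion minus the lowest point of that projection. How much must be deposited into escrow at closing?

$4,170.95

Cushion = 2 × $595.85 = $1,191.70
Trial balance (start $0, +$595.85 each month, − disbursements):
  Mar: +$595.85 → $595.85
  Apr: +$595.85 → $1,191.70
  May: +$595.85 → $1,787.55
  Jun: +$595.85 → $2,383.40
  Jul: +$595.85 → $2,979.25
  Aug: +$595.85 − $5,531.88 → -$1,956.78
  Sep: +$595.85 − $1,618.32 → -$2,979.25
  Oct: +$595.85 → -$2,383.40
  Nov: +$595.85 → -$1,787.55
  Dec: +$595.85 → -$1,191.70
  Jan: +$595.85 → -$595.85
  Feb: +$595.85 → $0.00
Lowest trial balance = -$2,979.25 (Sep)
Initial deposit = cushion − low point = $1,191.70 − (-$2,979.25) = $4,170.95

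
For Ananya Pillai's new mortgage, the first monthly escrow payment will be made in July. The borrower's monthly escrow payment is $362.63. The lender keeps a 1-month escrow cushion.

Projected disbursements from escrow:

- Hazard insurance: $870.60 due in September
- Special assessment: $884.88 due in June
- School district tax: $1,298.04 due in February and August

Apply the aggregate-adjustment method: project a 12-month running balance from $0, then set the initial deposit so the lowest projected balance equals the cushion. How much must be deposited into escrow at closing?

Cushion = 1 × $362.63 = $362.63
Trial balance (start $0, +$362.63 each month, − disbursements):
  Jul: +$362.63 → $362.63
  Aug: +$362.63 − $1,298.04 → -$572.78
  Sep: +$362.63 − $870.60 → -$1,080.75
  Oct: +$362.63 → -$718.12
  Nov: +$362.63 → -$355.49
  Dec: +$362.63 → $7.14
  Jan: +$362.63 → $369.77
  Feb: +$362.63 − $1,298.04 → -$565.64
  Mar: +$362.63 → -$203.01
  Apr: +$362.63 → $159.62
  May: +$362.63 → $522.25
  Jun: +$362.63 − $884.88 → $0.00
Lowest trial balance = -$1,080.75 (Sep)
Initial deposit = cushion − low point = $362.63 − (-$1,080.75) = $1,443.38

$1,443.38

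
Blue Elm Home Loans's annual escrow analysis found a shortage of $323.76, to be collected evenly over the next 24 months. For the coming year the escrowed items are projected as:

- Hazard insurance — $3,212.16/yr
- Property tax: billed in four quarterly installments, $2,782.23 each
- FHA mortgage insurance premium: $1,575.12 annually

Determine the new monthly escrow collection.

$1,339.84

Hazard insurance: $3,212.16/yr
Property tax: $2,782.23 × 4 = $11,128.92/yr
FHA mortgage insurance premium: $1,575.12/yr
Yearly total = $15,916.20
Monthly = $15,916.20 ÷ 12 = $1,326.35
Monthly shortage recovery: $323.76 / 24 = $13.49
Adjusted monthly = $1,326.35 + $13.49 = $1,339.84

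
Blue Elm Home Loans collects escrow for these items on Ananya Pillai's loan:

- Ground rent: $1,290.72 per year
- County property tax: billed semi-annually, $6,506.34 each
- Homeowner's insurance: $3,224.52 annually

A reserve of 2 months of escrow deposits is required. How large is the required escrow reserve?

Ground rent: $1,290.72 per year
County property tax: $6,506.34 × 2 = $13,012.68 per year
Homeowner's insurance: $3,224.52 per year
Yearly total = $17,527.92
Monthly escrow = $17,527.92 / 12 = $1,460.66
Cushion = 2 × $1,460.66 = $2,921.32

$2,921.32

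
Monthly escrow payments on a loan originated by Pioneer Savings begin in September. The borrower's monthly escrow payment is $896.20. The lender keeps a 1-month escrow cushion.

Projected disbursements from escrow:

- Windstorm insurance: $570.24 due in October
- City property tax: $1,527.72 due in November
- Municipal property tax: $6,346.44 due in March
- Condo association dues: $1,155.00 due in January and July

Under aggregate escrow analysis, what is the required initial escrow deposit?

$4,222.20

Cushion = 1 × $896.20 = $896.20
Trial balance (start $0, +$896.20 each month, − disbursements):
  Sep: +$896.20 → $896.20
  Oct: +$896.20 − $570.24 → $1,222.16
  Nov: +$896.20 − $1,527.72 → $590.64
  Dec: +$896.20 → $1,486.84
  Jan: +$896.20 − $1,155.00 → $1,228.04
  Feb: +$896.20 → $2,124.24
  Mar: +$896.20 − $6,346.44 → -$3,326.00
  Apr: +$896.20 → -$2,429.80
  May: +$896.20 → -$1,533.60
  Jun: +$896.20 → -$637.40
  Jul: +$896.20 − $1,155.00 → -$896.20
  Aug: +$896.20 → $0.00
Lowest trial balance = -$3,326.00 (Mar)
Initial deposit = cushion − low point = $896.20 − (-$3,326.00) = $4,222.20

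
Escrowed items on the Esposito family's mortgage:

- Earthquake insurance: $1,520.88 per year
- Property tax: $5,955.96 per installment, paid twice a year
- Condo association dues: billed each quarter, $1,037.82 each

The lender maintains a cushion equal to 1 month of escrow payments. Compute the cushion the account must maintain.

Earthquake insurance: $1,520.88/yr
Property tax: $5,955.96 × 2 = $11,911.92/yr
Condo association dues: $1,037.82 × 4 = $4,151.28/yr
Yearly total = $17,584.08
Base monthly escrow = $17,584.08 ÷ 12 = $1,465.34
Reserve = 1 × $1,465.34 = $1,465.34

$1,465.34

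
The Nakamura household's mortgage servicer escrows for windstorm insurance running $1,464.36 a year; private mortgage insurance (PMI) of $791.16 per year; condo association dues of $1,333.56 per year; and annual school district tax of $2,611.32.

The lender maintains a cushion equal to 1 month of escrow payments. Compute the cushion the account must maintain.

Windstorm insurance: $1,464.36 per year
Private mortgage insurance (PMI): $791.16 per year
Condo association dues: $1,333.56 per year
School district tax: $2,611.32 per year
Total annual escrow = $6,200.40
Per month = $6,200.40 / 12 = $516.70
Reserve = 1 × $516.70 = $516.70

$516.70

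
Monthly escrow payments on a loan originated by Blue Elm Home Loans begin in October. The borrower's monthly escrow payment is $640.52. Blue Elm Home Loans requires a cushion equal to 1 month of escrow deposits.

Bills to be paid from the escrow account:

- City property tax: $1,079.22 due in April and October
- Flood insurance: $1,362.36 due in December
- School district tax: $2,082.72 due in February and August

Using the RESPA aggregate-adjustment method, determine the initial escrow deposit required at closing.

$1,962.22

Cushion = 1 × $640.52 = $640.52
Trial balance (start $0, +$640.52 each month, − disbursements):
  Oct: +$640.52 − $1,079.22 → -$438.70
  Nov: +$640.52 → $201.82
  Dec: +$640.52 − $1,362.36 → -$520.02
  Jan: +$640.52 → $120.50
  Feb: +$640.52 − $2,082.72 → -$1,321.70
  Mar: +$640.52 → -$681.18
  Apr: +$640.52 − $1,079.22 → -$1,119.88
  May: +$640.52 → -$479.36
  Jun: +$640.52 → $161.16
  Jul: +$640.52 → $801.68
  Aug: +$640.52 − $2,082.72 → -$640.52
  Sep: +$640.52 → $0.00
Lowest trial balance = -$1,321.70 (Feb)
Initial deposit = cushion − low point = $640.52 − (-$1,321.70) = $1,962.22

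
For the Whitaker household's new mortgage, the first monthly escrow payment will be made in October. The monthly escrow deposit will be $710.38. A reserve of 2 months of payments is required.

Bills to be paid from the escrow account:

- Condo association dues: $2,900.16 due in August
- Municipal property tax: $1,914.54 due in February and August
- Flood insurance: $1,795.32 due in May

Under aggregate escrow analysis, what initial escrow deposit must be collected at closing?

$2,131.14

Cushion = 2 × $710.38 = $1,420.76
Trial balance (start $0, +$710.38 each month, − disbursements):
  Oct: +$710.38 → $710.38
  Nov: +$710.38 → $1,420.76
  Dec: +$710.38 → $2,131.14
  Jan: +$710.38 → $2,841.52
  Feb: +$710.38 − $1,914.54 → $1,637.36
  Mar: +$710.38 → $2,347.74
  Apr: +$710.38 → $3,058.12
  May: +$710.38 − $1,795.32 → $1,973.18
  Jun: +$710.38 → $2,683.56
  Jul: +$710.38 → $3,393.94
  Aug: +$710.38 − $4,814.70 → -$710.38
  Sep: +$710.38 → $0.00
Lowest trial balance = -$710.38 (Aug)
Initial deposit = cushion − low point = $1,420.76 − (-$710.38) = $2,131.14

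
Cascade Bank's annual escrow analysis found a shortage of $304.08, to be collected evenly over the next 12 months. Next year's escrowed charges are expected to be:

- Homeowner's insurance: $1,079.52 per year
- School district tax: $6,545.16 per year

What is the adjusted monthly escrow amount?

Homeowner's insurance — $1,079.52/yr
School district tax — $6,545.16/yr
Yearly total = $1,079.52 + $6,545.16 = $7,624.68
Base monthly escrow = $7,624.68 / 12 = $635.39
Shortage per month = $304.08 / 12 = $25.34
Adjusted monthly = $635.39 + $25.34 = $660.73

$660.73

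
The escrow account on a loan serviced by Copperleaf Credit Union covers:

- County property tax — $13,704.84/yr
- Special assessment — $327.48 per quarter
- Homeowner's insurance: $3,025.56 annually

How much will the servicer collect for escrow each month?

County property tax: $13,704.84
Special assessment: $327.48 × 4 = $1,309.92
Homeowner's insurance: $3,025.56
Total per year = $18,040.32
Base monthly escrow = $18,040.32 ÷ 12 = $1,503.36

$1,503.36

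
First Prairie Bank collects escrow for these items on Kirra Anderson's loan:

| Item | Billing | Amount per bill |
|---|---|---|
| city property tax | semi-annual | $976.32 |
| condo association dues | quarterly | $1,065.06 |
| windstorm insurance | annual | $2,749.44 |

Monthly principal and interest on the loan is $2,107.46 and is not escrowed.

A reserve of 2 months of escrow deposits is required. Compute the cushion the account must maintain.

City property tax: $976.32 × 2 = $1,952.64 per year
Condo association dues: $1,065.06 × 4 = $4,260.24 per year
Windstorm insurance: $2,749.44 per year
Annual escrow total = $8,962.32
Monthly escrow = $8,962.32 / 12 = $746.86
Cushion = 2 × $746.86 = $1,493.72

$1,493.72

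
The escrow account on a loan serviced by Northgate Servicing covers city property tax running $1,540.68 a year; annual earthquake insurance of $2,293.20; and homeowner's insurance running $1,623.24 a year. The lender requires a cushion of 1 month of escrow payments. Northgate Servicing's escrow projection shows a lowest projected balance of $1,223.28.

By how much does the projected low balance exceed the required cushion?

City property tax = $1,540.68
Earthquake insurance = $2,293.20
Homeowner's insurance = $1,623.24
Yearly total = $5,457.12
Per month = $5,457.12 / 12 = $454.76
Required reserve = 1 × $454.76 = $454.76
Surplus = $1,223.28 − $454.76 = $768.52

$768.52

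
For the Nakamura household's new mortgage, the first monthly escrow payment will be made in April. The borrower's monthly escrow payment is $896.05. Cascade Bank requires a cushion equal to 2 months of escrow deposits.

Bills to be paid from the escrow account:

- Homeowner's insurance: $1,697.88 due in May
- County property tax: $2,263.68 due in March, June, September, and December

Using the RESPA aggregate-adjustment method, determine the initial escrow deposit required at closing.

$3,065.51

Cushion = 2 × $896.05 = $1,792.10
Trial balance (start $0, +$896.05 each month, − disbursements):
  Apr: +$896.05 → $896.05
  May: +$896.05 − $1,697.88 → $94.22
  Jun: +$896.05 − $2,263.68 → -$1,273.41
  Jul: +$896.05 → -$377.36
  Aug: +$896.05 → $518.69
  Sep: +$896.05 − $2,263.68 → -$848.94
  Oct: +$896.05 → $47.11
  Nov: +$896.05 → $943.16
  Dec: +$896.05 − $2,263.68 → -$424.47
  Jan: +$896.05 → $471.58
  Feb: +$896.05 → $1,367.63
  Mar: +$896.05 − $2,263.68 → $0.00
Lowest trial balance = -$1,273.41 (Jun)
Initial deposit = cushion − low point = $1,792.10 − (-$1,273.41) = $3,065.51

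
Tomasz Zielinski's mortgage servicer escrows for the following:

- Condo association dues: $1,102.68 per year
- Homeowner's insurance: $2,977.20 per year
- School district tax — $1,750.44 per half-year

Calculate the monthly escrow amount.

Condo association dues — $1,102.68 per year
Homeowner's insurance — $2,977.20 per year
School district tax — $1,750.44 × 2 = $3,500.88 per year
Combined annual = $7,580.76
Monthly escrow = $7,580.76 ÷ 12 = $631.73

$631.73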